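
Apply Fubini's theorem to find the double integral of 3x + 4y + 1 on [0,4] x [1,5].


By Fubini, integrate in x first, then y.
Step 1: Fix y, integrate over x in [0,4]:
  integral(3x + 4y + 1, x=0..4)
  = 3*(4^2 - 0^2)/2 + (4y + 1)*(4 - 0)
  = 24 + (4y + 1)*4
  = 24 + 16y + 4
  = 28 + 16y
Step 2: Integrate over y in [1,5]:
  integral(28 + 16y, y=1..5)
  = 28*4 + 16*(5^2 - 1^2)/2
  = 112 + 192
  = 304


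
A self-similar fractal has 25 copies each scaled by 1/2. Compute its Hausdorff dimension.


For a self-similar set with N copies scaled by 1/r:
dim_H = log(N)/log(r) = log(25)/log(2)
= 3.218876/0.693147
= 4.643856


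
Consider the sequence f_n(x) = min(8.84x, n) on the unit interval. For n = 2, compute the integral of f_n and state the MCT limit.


f(x) = 8.84x on [0,1]; f_n(x) = min(8.84x, n). At n = 2:
Step 1: f(x) reaches 2 at x = 2/8.84 = 0.226244
Step 2: integral(f_2) = integral(8.84x, 0, 0.226244) + integral(2, 0.226244, 1)
       = 8.84*0.226244^2/2 + 2*(1 - 0.226244)
       = 0.226244 + 1.547511
       = 1.773756
Step 3: As n -> infinity, f_n increases to f, so by MCT integral(f_n) -> integral(f) = 8.84/2 = 4.42.
Convergence: integral(f_2) = 1.773756 -> 4.42 as n -> infinity


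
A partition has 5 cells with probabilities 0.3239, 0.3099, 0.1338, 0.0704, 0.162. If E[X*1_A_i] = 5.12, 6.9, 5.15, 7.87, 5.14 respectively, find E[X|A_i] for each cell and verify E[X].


For each cell A_i: E[X|A_i] = E[X*1_A_i] / P(A_i)
Step 1: E[X|A_1] = 5.12 / 0.3239 = 15.807348
Step 2: E[X|A_2] = 6.9 / 0.3099 = 22.265247
Step 3: E[X|A_3] = 5.15 / 0.1338 = 38.490284
Step 4: E[X|A_4] = 7.87 / 0.0704 = 111.789773
Step 5: E[X|A_5] = 5.14 / 0.162 = 31.728395
Verification: E[X] = sum E[X*1_A_i] = 5.12 + 6.9 + 5.15 + 7.87 + 5.14 = 30.18


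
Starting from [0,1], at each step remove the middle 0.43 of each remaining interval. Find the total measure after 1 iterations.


Step 1: At each step, fraction remaining = 1 - 0.43 = 0.57
Step 2: After 1 steps, measure = (0.57)^1
Step 3: Computing the power step by step:
  After step 1: 0.57
Result = 0.57


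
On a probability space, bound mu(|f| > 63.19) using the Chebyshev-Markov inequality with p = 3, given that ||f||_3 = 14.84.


Chebyshev/Markov inequality: mu(|f| > eps) <= (||f||_p / eps)^p
Step 1: ||f||_3 / eps = 14.84 / 63.19 = 0.234847
Step 2: Raise to power p = 3:
  (0.234847)^3 = 0.012953
Step 3: Therefore mu(|f| > 63.19) <= 0.012953


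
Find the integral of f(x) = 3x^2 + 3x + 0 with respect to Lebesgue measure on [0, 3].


The Lebesgue integral of a Riemann-integrable function agrees with the Riemann integral.
Antiderivative F(x) = (3/3)x^3 + (3/2)x^2 + 0x
F(3) = (3/3)*3^3 + (3/2)*3^2 + 0*3
     = (3/3)*27 + (3/2)*9 + 0*3
     = 27 + 13.5 + 0
     = 40.5
F(0) = 0.0
Integral = F(3) - F(0) = 40.5 - 0.0 = 40.5


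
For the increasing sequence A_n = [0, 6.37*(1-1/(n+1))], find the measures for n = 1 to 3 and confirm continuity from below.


By continuity of measure from below: if A_n increases to A, then m(A_n) -> m(A).
Here A = [0, 6.37], so m(A) = 6.37
Step 1: a_1 = 6.37*(1 - 1/2) = 3.185, m(A_1) = 3.185
Step 2: a_2 = 6.37*(1 - 1/3) = 4.2467, m(A_2) = 4.2467
Step 3: a_3 = 6.37*(1 - 1/4) = 4.7775, m(A_3) = 4.7775
Limit: m(A_n) -> m([0,6.37]) = 6.37


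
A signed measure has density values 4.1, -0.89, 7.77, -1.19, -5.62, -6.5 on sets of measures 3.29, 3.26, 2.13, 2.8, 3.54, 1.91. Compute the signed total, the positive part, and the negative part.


Step 1: Compute signed measure on each set:
  Set 1: 4.1 * 3.29 = 13.489
  Set 2: -0.89 * 3.26 = -2.9014
  Set 3: 7.77 * 2.13 = 16.5501
  Set 4: -1.19 * 2.8 = -3.332
  Set 5: -5.62 * 3.54 = -19.8948
  Set 6: -6.5 * 1.91 = -12.415
Step 2: Total signed measure = (13.489) + (-2.9014) + (16.5501) + (-3.332) + (-19.8948) + (-12.415)
     = -8.5041
Step 3: Positive part mu+(X) = sum of positive contributions = 30.0391
Step 4: Negative part mu-(X) = |sum of negative contributions| = 38.5432


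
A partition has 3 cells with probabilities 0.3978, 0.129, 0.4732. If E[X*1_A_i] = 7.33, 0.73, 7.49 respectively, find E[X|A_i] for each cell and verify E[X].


For each cell A_i: E[X|A_i] = E[X*1_A_i] / P(A_i)
Step 1: E[X|A_1] = 7.33 / 0.3978 = 18.426345
Step 2: E[X|A_2] = 0.73 / 0.129 = 5.658915
Step 3: E[X|A_3] = 7.49 / 0.4732 = 15.828402
Verification: E[X] = sum E[X*1_A_i] = 7.33 + 0.73 + 7.49 = 15.55


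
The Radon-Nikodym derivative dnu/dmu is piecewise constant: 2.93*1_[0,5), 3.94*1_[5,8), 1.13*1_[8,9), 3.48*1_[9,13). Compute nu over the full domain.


Integrate each piece of the Radon-Nikodym derivative:
Step 1: integral_0^5 2.93 dx = 2.93*(5-0) = 2.93*5 = 14.65
Step 2: integral_5^8 3.94 dx = 3.94*(8-5) = 3.94*3 = 11.82
Step 3: integral_8^9 1.13 dx = 1.13*(9-8) = 1.13*1 = 1.13
Step 4: integral_9^13 3.48 dx = 3.48*(13-9) = 3.48*4 = 13.92
Total: 14.65 + 11.82 + 1.13 + 13.92 = 41.52


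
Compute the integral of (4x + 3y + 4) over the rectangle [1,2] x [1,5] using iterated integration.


By Fubini, integrate in x first, then y.
Step 1: Fix y, integrate over x in [1,2]:
  integral(4x + 3y + 4, x=1..2)
  = 4*(2^2 - 1^2)/2 + (3y + 4)*(2 - 1)
  = 6 + (3y + 4)*1
  = 6 + 3y + 4
  = 10 + 3y
Step 2: Integrate over y in [1,5]:
  integral(10 + 3y, y=1..5)
  = 10*4 + 3*(5^2 - 1^2)/2
  = 40 + 36
  = 76


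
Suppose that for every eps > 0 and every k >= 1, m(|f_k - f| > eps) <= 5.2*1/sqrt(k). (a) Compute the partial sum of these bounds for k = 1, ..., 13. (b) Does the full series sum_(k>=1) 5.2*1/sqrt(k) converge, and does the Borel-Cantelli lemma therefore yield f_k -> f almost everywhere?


Step 1: List the terms 5.2*1/sqrt(k) for k = 1 to 13:
  k=1: 5.2
  k=2: 3.676955
  k=3: 3.002221
  k=4: 2.6
  k=5: 2.325511
  k=6: 2.122891
  k=7: 1.965415
  k=8: 1.838478
  k=9: 1.733333
  k=10: 1.644384
  k=11: 1.567859
  k=12: 1.501111
  k=13: 1.442221
Step 2: Partial sum = 5.2 + 3.676955 + 3.002221 + 2.6 + 2.325511 + 2.122891 + 1.965415 + 1.838478 + 1.733333 + 1.644384 + 1.567859 + 1.501111 + 1.442221
     = 30.620379
Step 3: The full series sum_(k>=1) 5.2*1/sqrt(k) diverges (p-series with p = 1/2 <= 1; a nonzero constant multiple of a divergent series diverges).
Step 4: The (first) Borel-Cantelli lemma requires a summable sequence of measures, so it does not apply here;
        from this bound alone no conclusion about a.e. convergence can be drawn (convergence in measure still
        gives an a.e.-convergent subsequence, but not a.e. convergence of the whole sequence).
Conclusion: series diverges; Borel-Cantelli is inconclusive about a.e. convergence of f_k.


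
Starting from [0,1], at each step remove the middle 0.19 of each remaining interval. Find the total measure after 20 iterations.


Step 1: At each step, fraction remaining = 1 - 0.19 = 0.81
Step 2: After 20 steps, measure = (0.81)^20
Result = 0.014781


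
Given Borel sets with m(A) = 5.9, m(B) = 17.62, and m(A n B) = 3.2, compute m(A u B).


By inclusion-exclusion: m(A u B) = m(A) + m(B) - m(A n B)
= 5.9 + 17.62 - 3.2
= 20.32


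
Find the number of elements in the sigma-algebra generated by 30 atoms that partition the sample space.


Each element of the sigma-algebra is a union of some subset of the 30 atoms.
The number of such subsets is 2^30 = 1073741824.


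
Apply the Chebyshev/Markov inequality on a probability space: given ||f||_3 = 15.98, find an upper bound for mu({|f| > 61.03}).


Chebyshev/Markov inequality: mu(|f| > eps) <= (||f||_p / eps)^p
Step 1: ||f||_3 / eps = 15.98 / 61.03 = 0.261838
Step 2: Raise to power p = 3:
  (0.261838)^3 = 0.017951
Step 3: Therefore mu(|f| > 61.03) <= 0.017951


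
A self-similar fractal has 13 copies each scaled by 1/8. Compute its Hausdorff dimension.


For a self-similar set with N copies scaled by 1/r:
dim_H = log(N)/log(r) = log(13)/log(8)
= 2.564949/2.079442
= 1.23348


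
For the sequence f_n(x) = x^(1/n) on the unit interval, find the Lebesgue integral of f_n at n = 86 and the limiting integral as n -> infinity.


At n = 86: f_86(x) = x^(1/86).
Step 1: integral(x^(1/86), 0, 1) = [x^(1/86+1) / (1/86+1)] from 0 to 1
     = 1 / (1/86 + 1) = 1 / ((86+1)/86) = 86/(86+1)
     = 86/87 = 0.988506
Step 2: As n -> infinity, f_n(x) = x^(1/n) -> 1 for x in (0,1], and f_n is increasing in n.
By MCT, lim_n integral(f_n) = integral(lim_n f_n) = integral(1, 0, 1) = 1.
Step 3: Verify convergence: 86/87 = 0.988506 -> 1


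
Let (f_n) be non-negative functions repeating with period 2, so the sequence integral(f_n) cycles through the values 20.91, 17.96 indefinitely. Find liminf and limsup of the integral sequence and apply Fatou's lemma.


The sequence (integral(f_n)) is periodic with period 2, repeating the values 20.91, 17.96 indefinitely.
Step 1: For a periodic sequence, every tail (a_m, a_(m+1), ...) contains all 2 period values infinitely often.
Step 2: Hence inf of every tail = min of the period values = min(20.91, 17.96) = 17.96.
        liminf_n integral(f_n) = sup over m of (inf of tail from m) = 17.96.
Step 3: Similarly sup of every tail = max of the period values = 20.91.
        limsup_n integral(f_n) = 20.91.
Step 4: Fatou's lemma: integral(liminf_n f_n) <= liminf_n integral(f_n) = 17.96.
        So the integral of the pointwise liminf is at most 17.96.


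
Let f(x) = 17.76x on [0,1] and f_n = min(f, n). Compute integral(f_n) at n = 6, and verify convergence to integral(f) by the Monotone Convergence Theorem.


f(x) = 17.76x on [0,1]; f_n(x) = min(17.76x, n). At n = 6:
Step 1: f(x) reaches 6 at x = 6/17.76 = 0.337838
Step 2: integral(f_6) = integral(17.76x, 0, 0.337838) + integral(6, 0.337838, 1)
       = 17.76*0.337838^2/2 + 6*(1 - 0.337838)
       = 1.013514 + 3.972973
       = 4.986486
Step 3: As n -> infinity, f_n increases to f, so by MCT integral(f_n) -> integral(f) = 17.76/2 = 8.88.
Convergence: integral(f_6) = 4.986486 -> 8.88 as n -> infinity


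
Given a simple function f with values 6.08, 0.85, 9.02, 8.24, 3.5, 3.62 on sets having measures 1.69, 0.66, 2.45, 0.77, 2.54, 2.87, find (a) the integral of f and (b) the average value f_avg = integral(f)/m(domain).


Step 1: Integral = sum(value_i * measure_i)
= 6.08*1.69 + 0.85*0.66 + 9.02*2.45 + 8.24*0.77 + 3.5*2.54 + 3.62*2.87
= 10.2752 + 0.561 + 22.099 + 6.3448 + 8.89 + 10.3894
= 58.5594
Step 2: Total measure of domain = 1.69 + 0.66 + 2.45 + 0.77 + 2.54 + 2.87 = 10.98
Step 3: Average value = 58.5594 / 10.98 = 5.333279


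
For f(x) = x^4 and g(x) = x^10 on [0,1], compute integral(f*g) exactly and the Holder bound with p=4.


Step 1: Exact integral of f*g = integral(x^14, 0, 1) = 1/15
     = 0.066667
Step 2: Holder bound with p=4, q=1.333333:
  ||f||_p = (integral x^16 dx)^(1/4) = (1/17)^(1/4) = 0.492479
  ||g||_q = (integral x^13.333333 dx)^(1/1.333333) = (1/14.333333)^(1/1.333333) = 0.13575
Step 3: Holder bound = ||f||_p * ||g||_q = 0.492479 * 0.13575 = 0.066854
Verification: 0.066667 <= 0.066854 (Holder holds)


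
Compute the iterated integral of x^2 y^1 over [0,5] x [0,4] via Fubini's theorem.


By Fubini's theorem, the double integral factors as a product of single integrals:
Step 1: integral_0^5 x^2 dx = [x^3/3] from 0 to 5
     = 5^3/3 = 41.666667
Step 2: integral_0^4 y^1 dy = [y^2/2] from 0 to 4
     = 4^2/2 = 8
Step 3: Double integral = 41.666667 * 8 = 333.333333


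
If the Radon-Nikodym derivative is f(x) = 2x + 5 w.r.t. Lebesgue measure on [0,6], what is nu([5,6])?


nu(A) = integral_A (dnu/dmu) dmu = integral_5^6 (2x + 5) dx
Step 1: Antiderivative F(x) = (2/2)x^2 + 5x
Step 2: F(6) = (2/2)*6^2 + 5*6 = 36 + 30 = 66
Step 3: F(5) = (2/2)*5^2 + 5*5 = 25 + 25 = 50
Step 4: nu([5,6]) = F(6) - F(5) = 66 - 50 = 16


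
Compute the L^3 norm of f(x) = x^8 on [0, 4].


Step 1: ||f||_3 = (integral_0^4 |x^8|^3 dx)^(1/3)
     = (integral_0^4 x^24 dx)^(1/3)
Step 2: integral_0^4 x^24 dx = [x^25/(25)] from 0 to 4 = 4^25/25
     = 1125899906842624/25 = 4.503600e+13
Step 3: ||f||_3 = (4.503600e+13)^(1/3) = 35578.414584


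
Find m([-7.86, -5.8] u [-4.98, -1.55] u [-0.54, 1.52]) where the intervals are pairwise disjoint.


For pairwise disjoint intervals, m(union) = sum of lengths.
= (-5.8 - -7.86) + (-1.55 - -4.98) + (1.52 - -0.54)
= 2.06 + 3.43 + 2.06
= 7.55


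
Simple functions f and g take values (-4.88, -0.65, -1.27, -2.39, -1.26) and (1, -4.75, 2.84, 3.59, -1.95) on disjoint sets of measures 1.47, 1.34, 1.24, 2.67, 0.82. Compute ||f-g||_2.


Step 1: Compute differences f_i - g_i:
  -4.88 - 1 = -5.88
  -0.65 - -4.75 = 4.1
  -1.27 - 2.84 = -4.11
  -2.39 - 3.59 = -5.98
  -1.26 - -1.95 = 0.69
Step 2: Compute |diff|^2 * measure for each set:
  |-5.88|^2 * 1.47 = 34.5744 * 1.47 = 50.824368
  |4.1|^2 * 1.34 = 16.81 * 1.34 = 22.5254
  |-4.11|^2 * 1.24 = 16.8921 * 1.24 = 20.946204
  |-5.98|^2 * 2.67 = 35.7604 * 2.67 = 95.480268
  |0.69|^2 * 0.82 = 0.4761 * 0.82 = 0.390402
Step 3: Sum = 190.166642
Step 4: ||f-g||_2 = (190.166642)^(1/2) = 13.790092


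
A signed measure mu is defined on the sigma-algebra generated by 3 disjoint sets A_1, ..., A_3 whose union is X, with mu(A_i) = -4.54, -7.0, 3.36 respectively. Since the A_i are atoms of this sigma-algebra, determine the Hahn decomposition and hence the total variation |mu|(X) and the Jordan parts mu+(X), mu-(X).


Step 1: Every measurable set is a union of atoms (the cells / points), so a Hahn decomposition is
  obtained by grouping atoms by sign: P = union of atoms with mu > 0, N = union of the remaining atoms.
  Atoms in P (indices): 3;  atoms in N (indices): 1, 2
  Positive values: 3.36
  Negative values: -4.54, -7
Step 2: mu+(X) = mu(P) = sum of positive atom values = 3.36
Step 3: mu-(X) = -mu(N) = sum of |negative atom values| = 11.54
Step 4: |mu|(X) = mu+(X) + mu-(X) = 3.36 + 11.54 = 14.9


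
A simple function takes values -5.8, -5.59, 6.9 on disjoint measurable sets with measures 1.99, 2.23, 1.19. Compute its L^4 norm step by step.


Step 1: Compute |f_i|^4 for each value:
  |-5.8|^4 = 1131.6496
  |-5.59|^4 = 976.443754
  |6.9|^4 = 2266.7121
Step 2: Multiply by measures and sum:
  1131.6496 * 1.99 = 2251.982704
  976.443754 * 2.23 = 2177.469571
  2266.7121 * 1.19 = 2697.387399
Sum = 2251.982704 + 2177.469571 + 2697.387399 = 7126.839674
Step 3: Take the p-th root:
||f||_4 = (7126.839674)^(1/4) = 9.188069


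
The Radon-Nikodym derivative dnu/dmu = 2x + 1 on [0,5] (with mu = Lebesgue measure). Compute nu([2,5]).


nu(A) = integral_A (dnu/dmu) dmu = integral_2^5 (2x + 1) dx
Step 1: Antiderivative F(x) = (2/2)x^2 + 1x
Step 2: F(5) = (2/2)*5^2 + 1*5 = 25 + 5 = 30
Step 3: F(2) = (2/2)*2^2 + 1*2 = 4 + 2 = 6
Step 4: nu([2,5]) = F(5) - F(2) = 30 - 6 = 24


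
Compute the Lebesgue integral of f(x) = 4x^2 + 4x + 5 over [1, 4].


The Lebesgue integral of a Riemann-integrable function agrees with the Riemann integral.
Antiderivative F(x) = (4/3)x^3 + (4/2)x^2 + 5x
F(4) = (4/3)*4^3 + (4/2)*4^2 + 5*4
     = (4/3)*64 + (4/2)*16 + 5*4
     = 85.333333 + 32 + 20
     = 137.333333
F(1) = 8.333333
Integral = F(4) - F(1) = 137.333333 - 8.333333 = 129


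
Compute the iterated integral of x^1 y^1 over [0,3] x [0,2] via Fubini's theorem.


By Fubini's theorem, the double integral factors as a product of single integrals:
Step 1: integral_0^3 x^1 dx = [x^2/2] from 0 to 3
     = 3^2/2 = 4.5
Step 2: integral_0^2 y^1 dy = [y^2/2] from 0 to 2
     = 2^2/2 = 2
Step 3: Double integral = 4.5 * 2 = 9


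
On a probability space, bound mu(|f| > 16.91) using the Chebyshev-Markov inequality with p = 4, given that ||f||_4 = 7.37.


Chebyshev/Markov inequality: mu(|f| > eps) <= (||f||_p / eps)^p
Step 1: ||f||_4 / eps = 7.37 / 16.91 = 0.435837
Step 2: Raise to power p = 4:
  (0.435837)^4 = 0.036082
Step 3: Therefore mu(|f| > 16.91) <= 0.036082


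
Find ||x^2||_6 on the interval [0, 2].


Step 1: ||f||_6 = (integral_0^2 |x^2|^6 dx)^(1/6)
     = (integral_0^2 x^12 dx)^(1/6)
Step 2: integral_0^2 x^12 dx = [x^13/(13)] from 0 to 2 = 2^13/13
     = 8192/13 = 630.153846
Step 3: ||f||_6 = (630.153846)^(1/6) = 2.928023


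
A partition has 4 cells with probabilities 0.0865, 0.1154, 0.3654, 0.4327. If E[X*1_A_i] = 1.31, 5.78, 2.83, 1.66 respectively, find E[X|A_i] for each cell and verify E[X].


For each cell A_i: E[X|A_i] = E[X*1_A_i] / P(A_i)
Step 1: E[X|A_1] = 1.31 / 0.0865 = 15.144509
Step 2: E[X|A_2] = 5.78 / 0.1154 = 50.086655
Step 3: E[X|A_3] = 2.83 / 0.3654 = 7.744937
Step 4: E[X|A_4] = 1.66 / 0.4327 = 3.836376
Verification: E[X] = sum E[X*1_A_i] = 1.31 + 5.78 + 2.83 + 1.66 = 11.58


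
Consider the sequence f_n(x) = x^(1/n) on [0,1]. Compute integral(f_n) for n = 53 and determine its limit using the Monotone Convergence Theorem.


At n = 53: f_53(x) = x^(1/53).
Step 1: integral(x^(1/53), 0, 1) = [x^(1/53+1) / (1/53+1)] from 0 to 1
     = 1 / (1/53 + 1) = 1 / ((53+1)/53) = 53/(53+1)
     = 53/54 = 0.981481
Step 2: As n -> infinity, f_n(x) = x^(1/n) -> 1 for x in (0,1], and f_n is increasing in n.
By MCT, lim_n integral(f_n) = integral(lim_n f_n) = integral(1, 0, 1) = 1.
Step 3: Verify convergence: 53/54 = 0.981481 -> 1


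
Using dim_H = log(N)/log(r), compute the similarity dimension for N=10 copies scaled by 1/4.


For a self-similar set with N copies scaled by 1/r:
dim_H = log(N)/log(r) = log(10)/log(4)
= 2.302585/1.386294
= 1.660964


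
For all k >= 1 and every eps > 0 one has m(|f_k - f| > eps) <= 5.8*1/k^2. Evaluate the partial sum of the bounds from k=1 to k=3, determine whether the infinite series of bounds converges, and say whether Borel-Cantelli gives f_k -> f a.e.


Step 1: List the terms 5.8*1/k^2 for k = 1 to 3:
  k=1: 5.8
  k=2: 1.45
  k=3: 0.644444
Step 2: Partial sum = 5.8 + 1.45 + 0.644444
     = 7.894444
Step 3: The full series sum_(k>=1) 5.8*1/k^2 converges (p-series with p = 2 > 1; a constant multiple of a convergent series converges).
Step 4: Fix eps > 0. Since sum_k m(|f_k - f| > eps) < infinity, the Borel-Cantelli lemma gives
        m(limsup_k {|f_k - f| > eps}) = 0, i.e. for a.e. x, |f_k(x) - f(x)| <= eps for all large k.
        Applying this with eps = 1/j for j = 1, 2, ... and intersecting the countably many full-measure sets,
        for a.e. x we get limsup_k |f_k(x) - f(x)| <= 1/j for every j, hence f_k -> f almost everywhere.
Conclusion: series converges; Borel-Cantelli yields f_k -> f a.e.


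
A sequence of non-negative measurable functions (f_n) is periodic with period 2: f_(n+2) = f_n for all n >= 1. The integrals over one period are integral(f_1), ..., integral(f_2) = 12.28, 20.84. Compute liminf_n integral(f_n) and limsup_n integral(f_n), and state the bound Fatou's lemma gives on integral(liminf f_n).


The sequence (integral(f_n)) is periodic with period 2, repeating the values 12.28, 20.84 indefinitely.
Step 1: For a periodic sequence, every tail (a_m, a_(m+1), ...) contains all 2 period values infinitely often.
Step 2: Hence inf of every tail = min of the period values = min(12.28, 20.84) = 12.28.
        liminf_n integral(f_n) = sup over m of (inf of tail from m) = 12.28.
Step 3: Similarly sup of every tail = max of the period values = 20.84.
        limsup_n integral(f_n) = 20.84.
Step 4: Fatou's lemma: integral(liminf_n f_n) <= liminf_n integral(f_n) = 12.28.
        So the integral of the pointwise liminf is at most 12.28.


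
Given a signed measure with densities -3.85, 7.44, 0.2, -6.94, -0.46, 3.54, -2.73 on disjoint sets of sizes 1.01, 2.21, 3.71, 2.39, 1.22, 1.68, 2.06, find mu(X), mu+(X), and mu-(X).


Step 1: Compute signed measure on each set:
  Set 1: -3.85 * 1.01 = -3.8885
  Set 2: 7.44 * 2.21 = 16.4424
  Set 3: 0.2 * 3.71 = 0.742
  Set 4: -6.94 * 2.39 = -16.5866
  Set 5: -0.46 * 1.22 = -0.5612
  Set 6: 3.54 * 1.68 = 5.9472
  Set 7: -2.73 * 2.06 = -5.6238
Step 2: Total signed measure = (-3.8885) + (16.4424) + (0.742) + (-16.5866) + (-0.5612) + (5.9472) + (-5.6238)
     = -3.5285
Step 3: Positive part mu+(X) = sum of positive contributions = 23.1316
Step 4: Negative part mu-(X) = |sum of negative contributions| = 26.6601


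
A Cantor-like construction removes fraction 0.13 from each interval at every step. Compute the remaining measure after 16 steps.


Step 1: At each step, fraction remaining = 1 - 0.13 = 0.87
Step 2: After 16 steps, measure = (0.87)^16
Result = 0.107723


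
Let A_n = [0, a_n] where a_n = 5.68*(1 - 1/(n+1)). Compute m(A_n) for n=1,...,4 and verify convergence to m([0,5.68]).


By continuity of measure from below: if A_n increases to A, then m(A_n) -> m(A).
Here A = [0, 5.68], so m(A) = 5.68
Step 1: a_1 = 5.68*(1 - 1/2) = 2.84, m(A_1) = 2.84
Step 2: a_2 = 5.68*(1 - 1/3) = 3.7867, m(A_2) = 3.7867
Step 3: a_3 = 5.68*(1 - 1/4) = 4.26, m(A_3) = 4.26
Step 4: a_4 = 5.68*(1 - 1/5) = 4.544, m(A_4) = 4.544
Limit: m(A_n) -> m([0,5.68]) = 5.68


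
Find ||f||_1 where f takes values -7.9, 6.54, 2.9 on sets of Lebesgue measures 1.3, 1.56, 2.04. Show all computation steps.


Step 1: Compute |f_i|^1 for each value:
  |-7.9|^1 = 7.9
  |6.54|^1 = 6.54
  |2.9|^1 = 2.9
Step 2: Multiply by measures and sum:
  7.9 * 1.3 = 10.27
  6.54 * 1.56 = 10.2024
  2.9 * 2.04 = 5.916
Sum = 10.27 + 10.2024 + 5.916 = 26.3884
Step 3: Take the p-th root:
||f||_1 = (26.3884)^(1/1) = 26.3884


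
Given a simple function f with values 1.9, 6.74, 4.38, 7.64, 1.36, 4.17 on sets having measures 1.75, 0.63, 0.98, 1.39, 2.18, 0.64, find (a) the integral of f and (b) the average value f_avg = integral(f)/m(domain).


Step 1: Integral = sum(value_i * measure_i)
= 1.9*1.75 + 6.74*0.63 + 4.38*0.98 + 7.64*1.39 + 1.36*2.18 + 4.17*0.64
= 3.325 + 4.2462 + 4.2924 + 10.6196 + 2.9648 + 2.6688
= 28.1168
Step 2: Total measure of domain = 1.75 + 0.63 + 0.98 + 1.39 + 2.18 + 0.64 = 7.57
Step 3: Average value = 28.1168 / 7.57 = 3.71424


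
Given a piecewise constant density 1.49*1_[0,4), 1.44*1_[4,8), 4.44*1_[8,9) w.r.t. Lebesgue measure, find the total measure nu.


Integrate each piece of the Radon-Nikodym derivative:
Step 1: integral_0^4 1.49 dx = 1.49*(4-0) = 1.49*4 = 5.96
Step 2: integral_4^8 1.44 dx = 1.44*(8-4) = 1.44*4 = 5.76
Step 3: integral_8^9 4.44 dx = 4.44*(9-8) = 4.44*1 = 4.44
Total: 5.96 + 5.76 + 4.44 = 16.16


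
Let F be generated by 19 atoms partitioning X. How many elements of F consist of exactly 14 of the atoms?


Each element of F is a union of some subset of the 19 atoms.
Elements that are unions of exactly 14 atoms correspond to 14-element subsets of the 19 atoms.
Count = C(19, 14) = 19! / (14! * 5!) = 11628.


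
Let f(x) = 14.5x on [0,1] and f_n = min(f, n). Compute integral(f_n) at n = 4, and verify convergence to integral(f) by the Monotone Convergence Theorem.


f(x) = 14.5x on [0,1]; f_n(x) = min(14.5x, n). At n = 4:
Step 1: f(x) reaches 4 at x = 4/14.5 = 0.275862
Step 2: integral(f_4) = integral(14.5x, 0, 0.275862) + integral(4, 0.275862, 1)
       = 14.5*0.275862^2/2 + 4*(1 - 0.275862)
       = 0.551724 + 2.896552
       = 3.448276
Step 3: As n -> infinity, f_n increases to f, so by MCT integral(f_n) -> integral(f) = 14.5/2 = 7.25.
Convergence: integral(f_4) = 3.448276 -> 7.25 as n -> infinity


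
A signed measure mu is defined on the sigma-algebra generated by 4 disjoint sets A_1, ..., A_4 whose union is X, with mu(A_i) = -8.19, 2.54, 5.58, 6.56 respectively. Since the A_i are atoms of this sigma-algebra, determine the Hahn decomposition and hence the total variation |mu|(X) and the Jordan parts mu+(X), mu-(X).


Step 1: Every measurable set is a union of atoms (the cells / points), so a Hahn decomposition is
  obtained by grouping atoms by sign: P = union of atoms with mu > 0, N = union of the remaining atoms.
  Atoms in P (indices): 2, 3, 4;  atoms in N (indices): 1
  Positive values: 2.54, 5.58, 6.56
  Negative values: -8.19
Step 2: mu+(X) = mu(P) = sum of positive atom values = 14.68
Step 3: mu-(X) = -mu(N) = sum of |negative atom values| = 8.19
Step 4: |mu|(X) = mu+(X) + mu-(X) = 14.68 + 8.19 = 22.87


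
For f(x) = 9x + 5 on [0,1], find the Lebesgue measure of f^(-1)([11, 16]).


f^(-1)([11, 16]) = {x : 11 <= 9x + 5 <= 16}
Solving: (11 - 5)/9 <= x <= (16 - 5)/9
= [0.666667, 1.222222]
Intersecting with [0,1]: [0.666667, 1]
Measure = 1 - 0.666667 = 0.333333


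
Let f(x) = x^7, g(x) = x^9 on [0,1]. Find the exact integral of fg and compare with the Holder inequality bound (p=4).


Step 1: Exact integral of f*g = integral(x^16, 0, 1) = 1/17
     = 0.058824
Step 2: Holder bound with p=4, q=1.333333:
  ||f||_p = (integral x^28 dx)^(1/4) = (1/29)^(1/4) = 0.430924
  ||g||_q = (integral x^12 dx)^(1/1.333333) = (1/13)^(1/1.333333) = 0.146064
Step 3: Holder bound = ||f||_p * ||g||_q = 0.430924 * 0.146064 = 0.062942
Verification: 0.058824 <= 0.062942 (Holder holds)


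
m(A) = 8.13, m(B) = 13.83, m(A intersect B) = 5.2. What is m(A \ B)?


m(A \ B) = m(A) - m(A n B)
= 8.13 - 5.2
= 2.93


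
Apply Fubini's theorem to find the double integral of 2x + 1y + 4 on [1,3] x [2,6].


By Fubini, integrate in x first, then y.
Step 1: Fix y, integrate over x in [1,3]:
  integral(2x + 1y + 4, x=1..3)
  = 2*(3^2 - 1^2)/2 + (1y + 4)*(3 - 1)
  = 8 + (1y + 4)*2
  = 8 + 2y + 8
  = 16 + 2y
Step 2: Integrate over y in [2,6]:
  integral(16 + 2y, y=2..6)
  = 16*4 + 2*(6^2 - 2^2)/2
  = 64 + 32
  = 96


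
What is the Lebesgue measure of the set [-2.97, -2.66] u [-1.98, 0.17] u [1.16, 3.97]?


For pairwise disjoint intervals, m(union) = sum of lengths.
= (-2.66 - -2.97) + (0.17 - -1.98) + (3.97 - 1.16)
= 0.31 + 2.15 + 2.81
= 5.27


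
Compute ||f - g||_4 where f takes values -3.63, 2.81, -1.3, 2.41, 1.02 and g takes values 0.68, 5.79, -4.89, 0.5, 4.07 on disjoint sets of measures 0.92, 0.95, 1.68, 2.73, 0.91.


Step 1: Compute differences f_i - g_i:
  -3.63 - 0.68 = -4.31
  2.81 - 5.79 = -2.98
  -1.3 - -4.89 = 3.59
  2.41 - 0.5 = 1.91
  1.02 - 4.07 = -3.05
Step 2: Compute |diff|^4 * measure for each set:
  |-4.31|^4 * 0.92 = 345.071491 * 0.92 = 317.465772
  |-2.98|^4 * 0.95 = 78.861504 * 0.95 = 74.918429
  |3.59|^4 * 1.68 = 166.103122 * 1.68 = 279.053244
  |1.91|^4 * 2.73 = 13.308634 * 2.73 = 36.33257
  |-3.05|^4 * 0.91 = 86.536506 * 0.91 = 78.748221
Step 3: Sum = 786.518236
Step 4: ||f-g||_4 = (786.518236)^(1/4) = 5.295747


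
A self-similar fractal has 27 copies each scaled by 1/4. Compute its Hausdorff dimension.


For a self-similar set with N copies scaled by 1/r:
dim_H = log(N)/log(r) = log(27)/log(4)
= 3.295837/1.386294
= 2.377444


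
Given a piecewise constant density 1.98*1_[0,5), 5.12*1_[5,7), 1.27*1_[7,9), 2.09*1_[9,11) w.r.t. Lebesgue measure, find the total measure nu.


Integrate each piece of the Radon-Nikodym derivative:
Step 1: integral_0^5 1.98 dx = 1.98*(5-0) = 1.98*5 = 9.9
Step 2: integral_5^7 5.12 dx = 5.12*(7-5) = 5.12*2 = 10.24
Step 3: integral_7^9 1.27 dx = 1.27*(9-7) = 1.27*2 = 2.54
Step 4: integral_9^11 2.09 dx = 2.09*(11-9) = 2.09*2 = 4.18
Total: 9.9 + 10.24 + 2.54 + 4.18 = 26.86


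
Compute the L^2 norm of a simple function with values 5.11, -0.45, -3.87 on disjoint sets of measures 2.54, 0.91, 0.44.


Step 1: Compute |f_i|^2 for each value:
  |5.11|^2 = 26.1121
  |-0.45|^2 = 0.2025
  |-3.87|^2 = 14.9769
Step 2: Multiply by measures and sum:
  26.1121 * 2.54 = 66.324734
  0.2025 * 0.91 = 0.184275
  14.9769 * 0.44 = 6.589836
Sum = 66.324734 + 0.184275 + 6.589836 = 73.098845
Step 3: Take the p-th root:
||f||_2 = (73.098845)^(1/2) = 8.549786


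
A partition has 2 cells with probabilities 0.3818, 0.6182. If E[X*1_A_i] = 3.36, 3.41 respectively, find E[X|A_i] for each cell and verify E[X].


For each cell A_i: E[X|A_i] = E[X*1_A_i] / P(A_i)
Step 1: E[X|A_1] = 3.36 / 0.3818 = 8.800419
Step 2: E[X|A_2] = 3.41 / 0.6182 = 5.516014
Verification: E[X] = sum E[X*1_A_i] = 3.36 + 3.41 = 6.77


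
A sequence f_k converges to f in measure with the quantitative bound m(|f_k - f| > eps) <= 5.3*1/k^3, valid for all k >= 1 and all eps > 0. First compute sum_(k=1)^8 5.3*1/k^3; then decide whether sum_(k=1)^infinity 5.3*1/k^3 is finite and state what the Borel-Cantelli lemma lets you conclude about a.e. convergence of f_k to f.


Step 1: List the terms 5.3*1/k^3 for k = 1 to 8:
  k=1: 5.3
  k=2: 0.6625
  k=3: 0.196296
  k=4: 0.082812
  k=5: 0.0424
  k=6: 0.024537
  k=7: 0.015452
  k=8: 0.010352
Step 2: Partial sum = 5.3 + 0.6625 + 0.196296 + 0.082812 + 0.0424 + 0.024537 + 0.015452 + 0.010352
     = 6.334349
Step 3: The full series sum_(k>=1) 5.3*1/k^3 converges (p-series with p = 3 > 1; a constant multiple of a convergent series converges).
Step 4: Fix eps > 0. Since sum_k m(|f_k - f| > eps) < infinity, the Borel-Cantelli lemma gives
        m(limsup_k {|f_k - f| > eps}) = 0, i.e. for a.e. x, |f_k(x) - f(x)| <= eps for all large k.
        Applying this with eps = 1/j for j = 1, 2, ... and intersecting the countably many full-measure sets,
        for a.e. x we get limsup_k |f_k(x) - f(x)| <= 1/j for every j, hence f_k -> f almost everywhere.
Conclusion: series converges; Borel-Cantelli yields f_k -> f a.e.


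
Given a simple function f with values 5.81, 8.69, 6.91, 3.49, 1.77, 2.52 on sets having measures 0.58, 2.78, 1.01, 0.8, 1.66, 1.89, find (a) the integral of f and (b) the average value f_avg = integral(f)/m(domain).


Step 1: Integral = sum(value_i * measure_i)
= 5.81*0.58 + 8.69*2.78 + 6.91*1.01 + 3.49*0.8 + 1.77*1.66 + 2.52*1.89
= 3.3698 + 24.1582 + 6.9791 + 2.792 + 2.9382 + 4.7628
= 45.0001
Step 2: Total measure of domain = 0.58 + 2.78 + 1.01 + 0.8 + 1.66 + 1.89 = 8.72
Step 3: Average value = 45.0001 / 8.72 = 5.160562


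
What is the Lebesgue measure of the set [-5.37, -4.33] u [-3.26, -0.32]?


For pairwise disjoint intervals, m(union) = sum of lengths.
= (-4.33 - -5.37) + (-0.32 - -3.26)
= 1.04 + 2.94
= 3.98


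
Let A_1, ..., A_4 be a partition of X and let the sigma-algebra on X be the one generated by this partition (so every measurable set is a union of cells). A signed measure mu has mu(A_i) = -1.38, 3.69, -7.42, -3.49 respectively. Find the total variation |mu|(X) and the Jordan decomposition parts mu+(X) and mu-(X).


Step 1: Every measurable set is a union of atoms (the cells / points), so a Hahn decomposition is
  obtained by grouping atoms by sign: P = union of atoms with mu > 0, N = union of the remaining atoms.
  Atoms in P (indices): 2;  atoms in N (indices): 1, 3, 4
  Positive values: 3.69
  Negative values: -1.38, -7.42, -3.49
Step 2: mu+(X) = mu(P) = sum of positive atom values = 3.69
Step 3: mu-(X) = -mu(N) = sum of |negative atom values| = 12.29
Step 4: |mu|(X) = mu+(X) + mu-(X) = 3.69 + 12.29 = 15.98


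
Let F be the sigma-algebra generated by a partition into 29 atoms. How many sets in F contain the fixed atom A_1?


Each element of F is a union of some subset S of the 29 atoms.
The element contains A_1 iff A_1 is in S.
So we count subsets S of {A_1,...,A_29} with A_1 in S: choose freely among the other 28 atoms.
Count = 2^(29-1) = 2^28 = 268435456.


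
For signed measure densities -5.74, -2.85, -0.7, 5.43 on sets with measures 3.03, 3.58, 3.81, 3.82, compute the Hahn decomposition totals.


Step 1: Compute signed measure on each set:
  Set 1: -5.74 * 3.03 = -17.3922
  Set 2: -2.85 * 3.58 = -10.203
  Set 3: -0.7 * 3.81 = -2.667
  Set 4: 5.43 * 3.82 = 20.7426
Step 2: Total signed measure = (-17.3922) + (-10.203) + (-2.667) + (20.7426)
     = -9.5196
Step 3: Positive part mu+(X) = sum of positive contributions = 20.7426
Step 4: Negative part mu-(X) = |sum of negative contributions| = 30.2622


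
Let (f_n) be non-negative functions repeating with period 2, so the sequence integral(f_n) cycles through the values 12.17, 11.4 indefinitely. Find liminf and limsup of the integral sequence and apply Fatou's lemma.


The sequence (integral(f_n)) is periodic with period 2, repeating the values 12.17, 11.4 indefinitely.
Step 1: For a periodic sequence, every tail (a_m, a_(m+1), ...) contains all 2 period values infinitely often.
Step 2: Hence inf of every tail = min of the period values = min(12.17, 11.4) = 11.4.
        liminf_n integral(f_n) = sup over m of (inf of tail from m) = 11.4.
Step 3: Similarly sup of every tail = max of the period values = 12.17.
        limsup_n integral(f_n) = 12.17.
Step 4: Fatou's lemma: integral(liminf_n f_n) <= liminf_n integral(f_n) = 11.4.
        So the integral of the pointwise liminf is at most 11.4.


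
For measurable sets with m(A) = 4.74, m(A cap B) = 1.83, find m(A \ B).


m(A \ B) = m(A) - m(A n B)
= 4.74 - 1.83
= 2.91


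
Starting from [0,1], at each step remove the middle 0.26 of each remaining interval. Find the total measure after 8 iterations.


Step 1: At each step, fraction remaining = 1 - 0.26 = 0.74
Step 2: After 8 steps, measure = (0.74)^8
Result = 0.089919


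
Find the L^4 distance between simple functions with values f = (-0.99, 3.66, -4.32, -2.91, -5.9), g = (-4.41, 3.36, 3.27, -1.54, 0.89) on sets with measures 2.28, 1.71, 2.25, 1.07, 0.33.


Step 1: Compute differences f_i - g_i:
  -0.99 - -4.41 = 3.42
  3.66 - 3.36 = 0.3
  -4.32 - 3.27 = -7.59
  -2.91 - -1.54 = -1.37
  -5.9 - 0.89 = -6.79
Step 2: Compute |diff|^4 * measure for each set:
  |3.42|^4 * 2.28 = 136.805773 * 2.28 = 311.917162
  |0.3|^4 * 1.71 = 0.0081 * 1.71 = 0.013851
  |-7.59|^4 * 2.25 = 3318.693186 * 2.25 = 7467.059668
  |-1.37|^4 * 1.07 = 3.522754 * 1.07 = 3.769346
  |-6.79|^4 * 0.33 = 2125.588037 * 0.33 = 701.444052
Step 3: Sum = 8484.204079
Step 4: ||f-g||_4 = (8484.204079)^(1/4) = 9.597382


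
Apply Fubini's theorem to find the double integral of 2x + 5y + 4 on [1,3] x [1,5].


By Fubini, integrate in x first, then y.
Step 1: Fix y, integrate over x in [1,3]:
  integral(2x + 5y + 4, x=1..3)
  = 2*(3^2 - 1^2)/2 + (5y + 4)*(3 - 1)
  = 8 + (5y + 4)*2
  = 8 + 10y + 8
  = 16 + 10y
Step 2: Integrate over y in [1,5]:
  integral(16 + 10y, y=1..5)
  = 16*4 + 10*(5^2 - 1^2)/2
  = 64 + 120
  = 184


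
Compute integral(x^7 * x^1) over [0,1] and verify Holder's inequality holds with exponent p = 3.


Step 1: Exact integral of f*g = integral(x^8, 0, 1) = 1/9
     = 0.111111
Step 2: Holder bound with p=3, q=1.5:
  ||f||_p = (integral x^21 dx)^(1/3) = (1/22)^(1/3) = 0.356883
  ||g||_q = (integral x^1.5 dx)^(1/1.5) = (1/2.5)^(1/1.5) = 0.542884
Step 3: Holder bound = ||f||_p * ||g||_q = 0.356883 * 0.542884 = 0.193746
Verification: 0.111111 <= 0.193746 (Holder holds)


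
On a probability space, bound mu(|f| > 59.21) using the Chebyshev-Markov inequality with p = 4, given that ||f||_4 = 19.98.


Chebyshev/Markov inequality: mu(|f| > eps) <= (||f||_p / eps)^p
Step 1: ||f||_4 / eps = 19.98 / 59.21 = 0.337443
Step 2: Raise to power p = 4:
  (0.337443)^4 = 0.012966
Step 3: Therefore mu(|f| > 59.21) <= 0.012966


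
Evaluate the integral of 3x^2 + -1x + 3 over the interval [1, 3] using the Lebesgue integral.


The Lebesgue integral of a Riemann-integrable function agrees with the Riemann integral.
Antiderivative F(x) = (3/3)x^3 + (-1/2)x^2 + 3x
F(3) = (3/3)*3^3 + (-1/2)*3^2 + 3*3
     = (3/3)*27 + (-1/2)*9 + 3*3
     = 27 + -4.5 + 9
     = 31.5
F(1) = 3.5
Integral = F(3) - F(1) = 31.5 - 3.5 = 28


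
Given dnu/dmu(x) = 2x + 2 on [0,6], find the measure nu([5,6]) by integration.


nu(A) = integral_A (dnu/dmu) dmu = integral_5^6 (2x + 2) dx
Step 1: Antiderivative F(x) = (2/2)x^2 + 2x
Step 2: F(6) = (2/2)*6^2 + 2*6 = 36 + 12 = 48
Step 3: F(5) = (2/2)*5^2 + 2*5 = 25 + 10 = 35
Step 4: nu([5,6]) = F(6) - F(5) = 48 - 35 = 13


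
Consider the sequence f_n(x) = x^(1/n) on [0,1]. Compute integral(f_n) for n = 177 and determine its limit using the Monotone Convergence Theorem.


At n = 177: f_177(x) = x^(1/177).
Step 1: integral(x^(1/177), 0, 1) = [x^(1/177+1) / (1/177+1)] from 0 to 1
     = 1 / (1/177 + 1) = 1 / ((177+1)/177) = 177/(177+1)
     = 177/178 = 0.994382
Step 2: As n -> infinity, f_n(x) = x^(1/n) -> 1 for x in (0,1], and f_n is increasing in n.
By MCT, lim_n integral(f_n) = integral(lim_n f_n) = integral(1, 0, 1) = 1.
Step 3: Verify convergence: 177/178 = 0.994382 -> 1


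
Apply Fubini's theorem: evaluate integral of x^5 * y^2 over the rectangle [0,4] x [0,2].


By Fubini's theorem, the double integral factors as a product of single integrals:
Step 1: integral_0^4 x^5 dx = [x^6/6] from 0 to 4
     = 4^6/6 = 682.666667
Step 2: integral_0^2 y^2 dy = [y^3/3] from 0 to 2
     = 2^3/3 = 2.666667
Step 3: Double integral = 682.666667 * 2.666667 = 1820.444444


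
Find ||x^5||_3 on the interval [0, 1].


Step 1: ||f||_3 = (integral_0^1 |x^5|^3 dx)^(1/3)
     = (integral_0^1 x^15 dx)^(1/3)
Step 2: integral_0^1 x^15 dx = [x^16/(16)] from 0 to 1 = 1^16/16
     = 1/16 = 0.0625
Step 3: ||f||_3 = (0.0625)^(1/3) = 0.39685


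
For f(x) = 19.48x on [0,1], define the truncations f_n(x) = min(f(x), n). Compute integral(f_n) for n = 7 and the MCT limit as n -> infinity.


f(x) = 19.48x on [0,1]; f_n(x) = min(19.48x, n). At n = 7:
Step 1: f(x) reaches 7 at x = 7/19.48 = 0.359343
Step 2: integral(f_7) = integral(19.48x, 0, 0.359343) + integral(7, 0.359343, 1)
       = 19.48*0.359343^2/2 + 7*(1 - 0.359343)
       = 1.2577 + 4.4846
       = 5.7423
Step 3: As n -> infinity, f_n increases to f, so by MCT integral(f_n) -> integral(f) = 19.48/2 = 9.74.
Convergence: integral(f_7) = 5.7423 -> 9.74 as n -> infinity


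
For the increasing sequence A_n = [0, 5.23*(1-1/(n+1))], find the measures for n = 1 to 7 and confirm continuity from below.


By continuity of measure from below: if A_n increases to A, then m(A_n) -> m(A).
Here A = [0, 5.23], so m(A) = 5.23
Step 1: a_1 = 5.23*(1 - 1/2) = 2.615, m(A_1) = 2.615
Step 2: a_2 = 5.23*(1 - 1/3) = 3.4867, m(A_2) = 3.4867
Step 3: a_3 = 5.23*(1 - 1/4) = 3.9225, m(A_3) = 3.9225
Step 4: a_4 = 5.23*(1 - 1/5) = 4.184, m(A_4) = 4.184
Step 5: a_5 = 5.23*(1 - 1/6) = 4.3583, m(A_5) = 4.3583
Step 6: a_6 = 5.23*(1 - 1/7) = 4.4829, m(A_6) = 4.4829
Step 7: a_7 = 5.23*(1 - 1/8) = 4.5762, m(A_7) = 4.5762
Limit: m(A_n) -> m([0,5.23]) = 5.23


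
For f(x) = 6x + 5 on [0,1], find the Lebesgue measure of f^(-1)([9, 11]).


f^(-1)([9, 11]) = {x : 9 <= 6x + 5 <= 11}
Solving: (9 - 5)/6 <= x <= (11 - 5)/6
= [0.666667, 1]
Intersecting with [0,1]: [0.666667, 1]
Measure = 1 - 0.666667 = 0.333333


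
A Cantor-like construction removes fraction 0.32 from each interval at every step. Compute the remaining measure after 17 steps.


Step 1: At each step, fraction remaining = 1 - 0.32 = 0.68
Step 2: After 17 steps, measure = (0.68)^17
Result = 0.001421


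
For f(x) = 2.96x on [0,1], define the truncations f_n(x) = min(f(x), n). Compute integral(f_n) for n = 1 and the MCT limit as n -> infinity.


f(x) = 2.96x on [0,1]; f_n(x) = min(2.96x, n). At n = 1:
Step 1: f(x) reaches 1 at x = 1/2.96 = 0.337838
Step 2: integral(f_1) = integral(2.96x, 0, 0.337838) + integral(1, 0.337838, 1)
       = 2.96*0.337838^2/2 + 1*(1 - 0.337838)
       = 0.168919 + 0.662162
       = 0.831081
Step 3: As n -> infinity, f_n increases to f, so by MCT integral(f_n) -> integral(f) = 2.96/2 = 1.48.
Convergence: integral(f_1) = 0.831081 -> 1.48 as n -> infinity


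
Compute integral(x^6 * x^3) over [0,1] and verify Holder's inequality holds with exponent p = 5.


Step 1: Exact integral of f*g = integral(x^9, 0, 1) = 1/10
     = 0.1
Step 2: Holder bound with p=5, q=1.25:
  ||f||_p = (integral x^30 dx)^(1/5) = (1/31)^(1/5) = 0.503185
  ||g||_q = (integral x^3.75 dx)^(1/1.25) = (1/4.75)^(1/1.25) = 0.287505
Step 3: Holder bound = ||f||_p * ||g||_q = 0.503185 * 0.287505 = 0.144668
Verification: 0.1 <= 0.144668 (Holder holds)


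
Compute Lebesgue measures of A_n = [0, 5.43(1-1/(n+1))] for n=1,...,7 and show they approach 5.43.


By continuity of measure from below: if A_n increases to A, then m(A_n) -> m(A).
Here A = [0, 5.43], so m(A) = 5.43
Step 1: a_1 = 5.43*(1 - 1/2) = 2.715, m(A_1) = 2.715
Step 2: a_2 = 5.43*(1 - 1/3) = 3.62, m(A_2) = 3.62
Step 3: a_3 = 5.43*(1 - 1/4) = 4.0725, m(A_3) = 4.0725
Step 4: a_4 = 5.43*(1 - 1/5) = 4.344, m(A_4) = 4.344
Step 5: a_5 = 5.43*(1 - 1/6) = 4.525, m(A_5) = 4.525
Step 6: a_6 = 5.43*(1 - 1/7) = 4.6543, m(A_6) = 4.6543
Step 7: a_7 = 5.43*(1 - 1/8) = 4.7512, m(A_7) = 4.7512
Limit: m(A_n) -> m([0,5.43]) = 5.43


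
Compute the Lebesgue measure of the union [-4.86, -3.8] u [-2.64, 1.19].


For pairwise disjoint intervals, m(union) = sum of lengths.
= (-3.8 - -4.86) + (1.19 - -2.64)
= 1.06 + 3.83
= 4.89


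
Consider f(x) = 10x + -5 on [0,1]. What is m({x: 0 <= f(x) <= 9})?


f^(-1)([0, 9]) = {x : 0 <= 10x + -5 <= 9}
Solving: (0 - -5)/10 <= x <= (9 - -5)/10
= [0.5, 1.4]
Intersecting with [0,1]: [0.5, 1]
Measure = 1 - 0.5 = 0.5
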